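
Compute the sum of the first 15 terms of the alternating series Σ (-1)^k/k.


S = -1 + 1/2 - 1/3 + 1/4 - 1/5 + 1/6 - 1/7 + 1/8 ± ...
= -0.7254
(Full series converges to -ln(2) ≈ -0.6931)

S_15 = -0.7254


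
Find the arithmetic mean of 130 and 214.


AM = (130 + 214)/2 = 344/2 = 172

AM = 172


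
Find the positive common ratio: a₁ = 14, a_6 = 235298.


r^(n-1) = aₙ/a₁
r^5 = 235298/14 = 16807
r = 16807^(1/5)
= 7

r = 7


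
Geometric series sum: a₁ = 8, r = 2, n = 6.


Sₙ = 8×(2^6 - 1)/(2 - 1)
= 8×(64 - 1)/1
= 8×63/1
= 504

S_6 = 504


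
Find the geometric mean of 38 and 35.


GM = √(38×35) = √1330 = 36.4692

GM = 36.4692


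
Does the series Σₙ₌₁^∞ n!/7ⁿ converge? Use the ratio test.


aₙ = n!/7^n
a_{n+1}/aₙ = (n+1)!/7^(n+1) × 7^n/n!
= (n+1)/7
L = lim(n→∞) (n+1)/7 = ∞
L > 1 → series DIVERGES

Diverges (ratio test: L = ∞ > 1)


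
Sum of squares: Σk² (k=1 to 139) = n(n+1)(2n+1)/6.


n = 139
n(n+1)(2n+1)/6 = 139×140×279/6
= 5429340/6 = 904890

Σk² = 904890


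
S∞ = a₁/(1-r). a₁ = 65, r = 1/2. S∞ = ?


S∞ = a₁/(1-r) = 65/(1 - 1/2)
= 65/(1/2)
= 130

S∞ = 130


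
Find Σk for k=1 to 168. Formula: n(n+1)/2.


n(n+1)/2 = 168×169/2 = 28392/2 = 14196

Σk = 14196


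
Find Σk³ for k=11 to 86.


Σₖ₌11^86 k³ = [86·87/2]² − [10·11/2]²
= 13995081 − 3025 = 13992056

Σk³ = 13992056


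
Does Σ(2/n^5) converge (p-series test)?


p-series test: Σ c/n^p converges if p > 1, diverges if p ≤ 1 (constant c > 0 doesn't affect convergence).
p = 5
5 > 1 → CONVERGES

Converges (p = 5 > 1)


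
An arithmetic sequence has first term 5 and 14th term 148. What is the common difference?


d = (aₙ - a₁)/(n-1)
= (148 - 5)/(14-1)
= 143/13 = 11

d = 11


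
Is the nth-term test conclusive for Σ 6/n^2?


lim(n→∞) 6/n^2 = 0
lim aₙ = 0 → nth-term test is INCONCLUSIVE
(Need other tests; this is actually a convergent p-series with p=2 > 1)

Inconclusive (lim aₙ = 0; need another test)


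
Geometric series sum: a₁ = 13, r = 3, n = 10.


Sₙ = 13×(3^10 - 1)/(3 - 1)
= 13×(59049 - 1)/2
= 13×59048/2
= 383812

S_10 = 383812


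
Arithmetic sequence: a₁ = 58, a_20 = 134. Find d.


d = (aₙ - a₁)/(n-1)
= (134 - 58)/(20-1)
= 76/19 = 4

d = 4


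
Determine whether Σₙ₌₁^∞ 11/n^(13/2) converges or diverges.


p-series test: Σ c/n^p converges if p > 1, diverges if p ≤ 1 (constant c > 0 doesn't affect convergence).
p = 13/2
13/2 > 1 → CONVERGES

Converges (p = 13/2 > 1)


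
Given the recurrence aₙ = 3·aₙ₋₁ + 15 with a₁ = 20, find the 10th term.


Computing step by step:
a_1 = 20
a_2 = 75
a_3 = 240
a_4 = 735
a_5 = 2220
a_6 = 6675
a_7 = 20040
a_8 = 60135
a_9 = 180420
a_10 = 541275


a_10 = 541275


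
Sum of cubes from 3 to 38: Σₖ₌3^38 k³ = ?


Σₖ₌3^38 k³ = [38·39/2]² − [2·3/2]²
= 549081 − 9 = 549072

Σk³ = 549072


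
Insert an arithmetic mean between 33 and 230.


AM = (33 + 230)/2 = 263/2 = 131.5

AM = 131.5


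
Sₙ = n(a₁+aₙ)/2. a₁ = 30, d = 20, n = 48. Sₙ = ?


aₙ = 30 + (48-1)×20 = 970
Sₙ = n(a₁+aₙ)/2 = 48×(30+970)/2
= 48×1000/2 = 24000

S_48 = 24000


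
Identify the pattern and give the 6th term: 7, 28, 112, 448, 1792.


Pattern: geometric (r=4)
Terms: 7, 28, 112, 448, 1792
Next term = 7168

Next term = 7168


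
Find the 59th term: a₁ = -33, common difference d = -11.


aₙ = a₁ + (n-1)d
= -33 + (59-1)×-11
= -33 - 638
= -671

a_59 = -671


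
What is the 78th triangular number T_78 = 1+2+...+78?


n(n+1)/2 = 78×79/2 = 6162/2 = 3081

Σk = 3081


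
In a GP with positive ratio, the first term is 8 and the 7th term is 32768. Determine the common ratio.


r^(n-1) = aₙ/a₁
r^6 = 32768/8 = 4096
r = 4096^(1/6)
= ±4; taking r > 0 gives r = 4

r = 4


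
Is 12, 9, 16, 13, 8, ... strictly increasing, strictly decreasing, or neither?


Differences: -3, 7, -3, -5
Difference at position 2 is +7 (> 0) but position 1 is -3 (< 0) — sequence both rises and falls
→ NOT monotonic

Not monotonic


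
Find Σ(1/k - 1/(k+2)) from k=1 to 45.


Telescoping with gap 2: two head and two tail terms survive.
= (1 + 1/2) - (1/46 + 1/47)
= 3/2 - 1/46 - 1/47 = 1575/1081

Sum = 1575/1081


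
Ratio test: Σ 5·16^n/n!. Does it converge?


aₙ = 5·16^n/n!
a_{n+1}/aₙ = 16^(n+1)/(n+1)! × n!/16^n  (constant 5 cancels)
= 16/(n+1)
L = lim(n→∞) 16/(n+1) = 0
L < 1 → series CONVERGES

Converges (ratio test: L = 0 < 1)


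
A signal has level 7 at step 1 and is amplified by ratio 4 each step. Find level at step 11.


aₙ = a₁·r^(n-1)
= 7×4^10
= 7×1048576
= 7340032

a_11 = 7340032


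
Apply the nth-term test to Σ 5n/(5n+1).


lim(n→∞) 5n/(5n+1) = 5/5 = 1  (divide numerator and denominator by n)
lim aₙ = 1 ≠ 0 → series DIVERGES

Diverges (lim aₙ = 1 ≠ 0)


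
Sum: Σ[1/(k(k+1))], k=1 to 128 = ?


1/(k(k+1)) = 1/k - 1/(k+1) (partial fractions)
Telescoping: Σ = 1 - 1/129 = 128/129

Sum = 128/129


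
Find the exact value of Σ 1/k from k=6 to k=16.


Σₖ₌6^16 1/k = 1/6 + 1/7 + 1/8 + ... + 1/16
= 158183/144144
≈ 1.0974

Sum = 158183/144144 ≈ 1.0974


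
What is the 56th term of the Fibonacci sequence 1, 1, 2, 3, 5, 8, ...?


Fibonacci sequence: 1, 1, 2, 3, 5, 8, 13, 21, 34, 55, 89, ...
F(56) = 225851433717

F(56) = 225851433717


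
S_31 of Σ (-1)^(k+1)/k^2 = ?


S = 1 - 1/4 + 1/9 - 1/16 + 1/25 - 1/36 + 1/49 - 1/64 ± ...
= 0.823
(Full series converges to +π²/12 ≈ +0.8225)

S_31 = 0.823


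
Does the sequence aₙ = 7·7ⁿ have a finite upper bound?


aₙ = 7·7ⁿ → as n→∞, aₙ→∞ (since base 7 > 1)
No finite upper bound exists
The sequence is UNBOUNDED

Unbounded (aₙ → ∞ as n → ∞)


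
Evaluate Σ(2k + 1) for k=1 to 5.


Σ(2k+1) = 2·Σk + 1·n
= 2·15 + 1·5
= 30 + 5 = 35

Σ = 35


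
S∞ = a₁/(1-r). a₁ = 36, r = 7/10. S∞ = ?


S∞ = a₁/(1-r) = 36/(1 - 7/10)
= 36/(3/10)
= 120

S∞ = 120


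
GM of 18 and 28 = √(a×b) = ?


GM = √(18×28) = √504 = 22.4499

GM = 22.4499


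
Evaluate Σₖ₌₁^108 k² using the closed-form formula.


n = 108
n(n+1)(2n+1)/6 = 108×109×217/6
= 2554524/6 = 425754

Σk² = 425754


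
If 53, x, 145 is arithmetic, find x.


AM = (53 + 145)/2 = 198/2 = 99

AM = 99


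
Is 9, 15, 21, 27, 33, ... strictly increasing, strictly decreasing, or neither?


Differences: 6, 6, 6, 6
All differences > 0 → strictly INCREASING

Monotonically increasing


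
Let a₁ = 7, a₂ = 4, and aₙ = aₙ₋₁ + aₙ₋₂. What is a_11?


Computing iteratively: 7, 4, 11, 15, 26, 41, 67, 108, 175, 283, 458
a_11 = 458

a_11 = 458


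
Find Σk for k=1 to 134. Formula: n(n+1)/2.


n(n+1)/2 = 134×135/2 = 18090/2 = 9045

Σk = 9045


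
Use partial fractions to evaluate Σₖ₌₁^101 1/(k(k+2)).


1/(k(k+2)) = (1/2)·(1/k - 1/(k+2)) (partial fractions)
Telescoping: Σ = (1/2)·(1 + 1/2 - 1/102 - 1/103) = 7777/10506

Sum = 7777/10506


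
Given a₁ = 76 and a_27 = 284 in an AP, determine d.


d = (aₙ - a₁)/(n-1)
= (284 - 76)/(27-1)
= 208/26 = 8

d = 8


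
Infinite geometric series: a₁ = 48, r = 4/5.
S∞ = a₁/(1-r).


S∞ = a₁/(1-r) = 48/(1 - 4/5)
= 48/(1/5)
= 240

S∞ = 240


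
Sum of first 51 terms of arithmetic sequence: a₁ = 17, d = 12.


aₙ = 17 + (51-1)×12 = 617
Sₙ = n(a₁+aₙ)/2 = 51×(17+617)/2
= 51×634/2 = 16167

S_51 = 16167


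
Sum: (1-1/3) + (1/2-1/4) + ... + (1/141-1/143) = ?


Telescoping with gap 2: two head and two tail terms survive.
= (1 + 1/2) - (1/142 + 1/143)
= 3/2 - 1/142 - 1/143 = 15087/10153

Sum = 15087/10153


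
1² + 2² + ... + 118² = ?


n = 118
n(n+1)(2n+1)/6 = 118×119×237/6
= 3327954/6 = 554659

Σk² = 554659


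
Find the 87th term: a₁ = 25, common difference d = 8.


aₙ = a₁ + (n-1)d
= 25 + (87-1)×8
= 25 + 688
= 713

a_87 = 713


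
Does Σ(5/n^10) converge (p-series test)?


p-series test: Σ c/n^p converges if p > 1, diverges if p ≤ 1 (constant c > 0 doesn't affect convergence).
p = 10
10 > 1 → CONVERGES

Converges (p = 10 > 1)


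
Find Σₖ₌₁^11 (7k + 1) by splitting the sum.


Σ(7k+1) = 7·Σk + 1·n
= 7·66 + 1·11
= 462 + 11 = 473

Σ = 473


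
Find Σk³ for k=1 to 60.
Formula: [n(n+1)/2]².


n(n+1)/2 = 60×61/2 = 1830
Σk³ = 1830² = 3348900

Σk³ = 3348900


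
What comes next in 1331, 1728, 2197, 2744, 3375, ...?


Pattern: perfect cubes: n³
Terms: 1331, 1728, 2197, 2744, 3375
Next term = 4096

Next term = 4096


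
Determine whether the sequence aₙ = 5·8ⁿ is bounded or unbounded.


aₙ = 5·8ⁿ → as n→∞, aₙ→∞ (since base 8 > 1)
No finite upper bound exists
The sequence is UNBOUNDED

Unbounded (aₙ → ∞ as n → ∞)


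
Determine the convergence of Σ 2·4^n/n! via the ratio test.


aₙ = 2·4^n/n!
a_{n+1}/aₙ = 4^(n+1)/(n+1)! × n!/4^n  (constant 2 cancels)
= 4/(n+1)
L = lim(n→∞) 4/(n+1) = 0
L < 1 → series CONVERGES

Converges (ratio test: L = 0 < 1)


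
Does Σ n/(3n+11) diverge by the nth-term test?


lim(n→∞) n/(3n+11) = 1/3 = 1/3  (divide numerator and denominator by n)
lim aₙ = 1/3 ≠ 0 → series DIVERGES

Diverges (lim aₙ = 1/3 ≠ 0)


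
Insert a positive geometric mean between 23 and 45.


GM = √(23×45) = √1035 = 32.1714

GM = 32.1714


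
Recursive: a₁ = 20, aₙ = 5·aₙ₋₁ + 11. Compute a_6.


Computing step by step:
a_1 = 20
a_2 = 111
a_3 = 566
a_4 = 2841
a_5 = 14216
a_6 = 71091


a_6 = 71091


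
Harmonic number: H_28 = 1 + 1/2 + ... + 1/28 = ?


H_28 = 1/1 + 1/2 + 1/3 + ... + 1/28
= 315404588903/80313433200
≈ 3.9272

H_28 = 315404588903/80313433200 ≈ 3.9272


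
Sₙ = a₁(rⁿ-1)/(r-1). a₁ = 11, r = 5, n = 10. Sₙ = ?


Sₙ = 11×(5^10 - 1)/(5 - 1)
= 11×(9765625 - 1)/4
= 11×9765624/4
= 26855466

S_10 = 26855466


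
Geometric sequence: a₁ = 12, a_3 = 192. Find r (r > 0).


r^(n-1) = aₙ/a₁
r^2 = 192/12 = 16
r = 16^(1/2)
= ±4; taking r > 0 gives r = 4

r = 4


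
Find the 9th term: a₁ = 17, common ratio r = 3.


aₙ = a₁·r^(n-1)
= 17×3^8
= 17×6561
= 111537

a_9 = 111537


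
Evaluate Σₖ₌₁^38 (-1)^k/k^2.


S = -1 + 1/4 - 1/9 + 1/16 - 1/25 + 1/36 - 1/49 + 1/64 ± ...
= -0.8221
(Full series converges to -π²/12 ≈ -0.8225)

S_38 = -0.8221


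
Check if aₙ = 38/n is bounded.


a₁ = 38, a₂ = 38/2, a₃ = 38/3, ...
0 < aₙ ≤ 38 for all n ≥ 1
Lower bound: 0, Upper bound: 38
The sequence IS bounded

Bounded (0 < aₙ ≤ 38)


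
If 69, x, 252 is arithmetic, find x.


AM = (69 + 252)/2 = 321/2 = 160.5

AM = 160.5


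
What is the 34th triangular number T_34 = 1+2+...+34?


n(n+1)/2 = 34×35/2 = 1190/2 = 595

Σk = 595


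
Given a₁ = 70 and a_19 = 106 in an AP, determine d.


d = (aₙ - a₁)/(n-1)
= (106 - 70)/(19-1)
= 36/18 = 2

d = 2


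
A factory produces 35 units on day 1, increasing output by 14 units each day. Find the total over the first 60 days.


aₙ = 35 + (60-1)×14 = 861
Sₙ = n(a₁+aₙ)/2 = 60×(35+861)/2
= 60×896/2 = 26880

S_60 = 26880


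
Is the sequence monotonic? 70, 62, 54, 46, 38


Differences: -8, -8, -8, -8
All differences < 0 → strictly DECREASING

Monotonically decreasing


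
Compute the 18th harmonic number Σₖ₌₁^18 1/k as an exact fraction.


H_18 = 1/1 + 1/2 + 1/3 + ... + 1/18
= 14274301/4084080
≈ 3.4951

H_18 = 14274301/4084080 ≈ 3.4951


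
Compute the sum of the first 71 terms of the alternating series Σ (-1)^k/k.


S = -1 + 1/2 - 1/3 + 1/4 - 1/5 + 1/6 - 1/7 + 1/8 ± ...
= -0.7001
(Full series converges to -ln(2) ≈ -0.6931)

S_71 = -0.7001


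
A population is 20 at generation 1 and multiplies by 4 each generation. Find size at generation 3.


aₙ = a₁·r^(n-1)
= 20×4^2
= 20×16
= 320

a_3 = 320


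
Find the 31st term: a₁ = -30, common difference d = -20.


aₙ = a₁ + (n-1)d
= -30 + (31-1)×-20
= -30 - 600
= -630

a_31 = -630


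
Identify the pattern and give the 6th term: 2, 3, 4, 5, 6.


Pattern: arithmetic (d=1)
Terms: 2, 3, 4, 5, 6
Next term = 7

Next term = 7


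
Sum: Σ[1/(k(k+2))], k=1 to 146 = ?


1/(k(k+2)) = (1/2)·(1/k - 1/(k+2)) (partial fractions)
Telescoping: Σ = (1/2)·(1 + 1/2 - 1/147 - 1/148) = 32339/43512

Sum = 32339/43512


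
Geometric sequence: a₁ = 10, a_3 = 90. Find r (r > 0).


r^(n-1) = aₙ/a₁
r^2 = 90/10 = 9
r = 9^(1/2)
= ±3; taking r > 0 gives r = 3

r = 3


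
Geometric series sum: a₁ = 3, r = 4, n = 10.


Sₙ = 3×(4^10 - 1)/(4 - 1)
= 3×(1048576 - 1)/3
= 3×1048575/3
= 1048575

S_10 = 1048575


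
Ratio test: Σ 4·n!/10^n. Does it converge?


aₙ = 4·n!/10^n
a_{n+1}/aₙ = (n+1)!/10^(n+1) × 10^n/n!  (constant 4 cancels)
= (n+1)/10
L = lim(n→∞) (n+1)/10 = ∞
L > 1 → series DIVERGES

Diverges (ratio test: L = ∞ > 1)


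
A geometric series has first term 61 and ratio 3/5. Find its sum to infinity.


S∞ = a₁/(1-r) = 61/(1 - 3/5)
= 61/(2/5)
= 305/2

S∞ = 305/2


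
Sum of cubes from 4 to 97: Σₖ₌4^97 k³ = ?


Σₖ₌4^97 k³ = [97·98/2]² − [3·4/2]²
= 22591009 − 36 = 22590973

Σk³ = 22590973


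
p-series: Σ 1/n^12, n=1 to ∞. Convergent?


p-series test: Σ c/n^p converges if p > 1, diverges if p ≤ 1 (constant c > 0 doesn't affect convergence).
p = 12
12 > 1 → CONVERGES

Converges (p = 12 > 1)


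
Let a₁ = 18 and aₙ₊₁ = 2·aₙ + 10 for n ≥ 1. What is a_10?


Computing step by step:
a_1 = 18
a_2 = 46
a_3 = 102
a_4 = 214
a_5 = 438
a_6 = 886
a_7 = 1782
a_8 = 3574
a_9 = 7158
a_10 = 14326


a_10 = 14326


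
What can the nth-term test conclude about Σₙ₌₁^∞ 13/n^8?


lim(n→∞) 13/n^8 = 0
lim aₙ = 0 → nth-term test is INCONCLUSIVE
(Need other tests; this is actually a convergent p-series with p=8 > 1)

Inconclusive (lim aₙ = 0; need another test)


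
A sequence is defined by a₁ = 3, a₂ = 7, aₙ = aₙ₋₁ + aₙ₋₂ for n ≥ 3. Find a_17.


Computing iteratively: 3, 7, 10, 17, 27, 44, 71, 115, 186, 301, 487, 788, ...
a_17 = 8739

a_17 = 8739


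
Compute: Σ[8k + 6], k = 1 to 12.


Σ(8k+6) = 8·Σk + 6·n
= 8·78 + 6·12
= 624 + 72 = 696

Σ = 696


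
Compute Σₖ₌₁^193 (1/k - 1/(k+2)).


Telescoping with gap 2: two head and two tail terms survive.
= (1 + 1/2) - (1/194 + 1/195)
= 3/2 - 1/194 - 1/195 = 28178/18915

Sum = 28178/18915


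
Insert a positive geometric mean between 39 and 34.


GM = √(39×34) = √1326 = 36.4143

GM = 36.4143


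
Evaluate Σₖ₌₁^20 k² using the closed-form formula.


n = 20
n(n+1)(2n+1)/6 = 20×21×41/6
= 17220/6 = 2870

Σk² = 2870


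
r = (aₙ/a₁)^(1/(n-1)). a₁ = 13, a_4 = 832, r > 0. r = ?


r^(n-1) = aₙ/a₁
r^3 = 832/13 = 64
r = 64^(1/3)
= 4

r = 4


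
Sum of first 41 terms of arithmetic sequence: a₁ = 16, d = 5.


aₙ = 16 + (41-1)×5 = 216
Sₙ = n(a₁+aₙ)/2 = 41×(16+216)/2
= 41×232/2 = 4756

S_41 = 4756


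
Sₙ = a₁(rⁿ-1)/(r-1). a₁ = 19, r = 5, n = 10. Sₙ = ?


Sₙ = 19×(5^10 - 1)/(5 - 1)
= 19×(9765625 - 1)/4
= 19×9765624/4
= 46386714

S_10 = 46386714


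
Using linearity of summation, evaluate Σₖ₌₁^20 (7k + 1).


Σ(7k+1) = 7·Σk + 1·n
= 7·210 + 1·20
= 1470 + 20 = 1490

Σ = 1490


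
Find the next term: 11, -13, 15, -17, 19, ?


Pattern: alternating sign, magnitude arithmetic (d=2)
Terms: 11, -13, 15, -17, 19
Next term = -21

Next term = -21


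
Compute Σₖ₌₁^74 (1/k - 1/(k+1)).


Telescoping: adjacent terms cancel.
= 1/1 - 1/75
= 1 - 1/75 = 74/75

Sum = 74/75


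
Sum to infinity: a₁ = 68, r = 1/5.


S∞ = a₁/(1-r) = 68/(1 - 1/5)
= 68/(4/5)
= 85

S∞ = 85


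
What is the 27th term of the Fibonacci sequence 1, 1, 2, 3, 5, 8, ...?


Fibonacci sequence: 1, 1, 2, 3, 5, 8, 13, 21, 34, 55, 89, ...
F(27) = 196418

F(27) = 196418


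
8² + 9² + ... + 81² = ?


Σₖ₌8^81 k² = Σₖ₌₁^81 k² − Σₖ₌₁^7 k²
= 81·82·163/6 − 7·8·15/6
= 180441 − 140 = 180301

Σk² = 180301


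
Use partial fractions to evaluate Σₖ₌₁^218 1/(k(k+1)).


1/(k(k+1)) = 1/k - 1/(k+1) (partial fractions)
Telescoping: Σ = 1 - 1/219 = 218/219

Sum = 218/219


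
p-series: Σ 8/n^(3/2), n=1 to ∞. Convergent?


p-series test: Σ c/n^p converges if p > 1, diverges if p ≤ 1 (constant c > 0 doesn't affect convergence).
p = 3/2
3/2 > 1 → CONVERGES

Converges (p = 3/2 > 1)


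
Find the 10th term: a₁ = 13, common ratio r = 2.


aₙ = a₁·r^(n-1)
= 13×2^9
= 13×512
= 6656

a_10 = 6656


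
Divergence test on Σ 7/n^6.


lim(n→∞) 7/n^6 = 0
lim aₙ = 0 → nth-term test is INCONCLUSIVE
(Need other tests; this is actually a convergent p-series with p=6 > 1)

Inconclusive (lim aₙ = 0; need another test)


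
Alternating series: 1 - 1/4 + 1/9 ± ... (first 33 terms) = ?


S = 1 - 1/4 + 1/9 - 1/16 + 1/25 - 1/36 + 1/49 - 1/64 ± ...
= 0.8229
(Full series converges to +π²/12 ≈ +0.8225)

S_33 = 0.8229


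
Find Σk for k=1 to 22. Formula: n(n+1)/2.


n(n+1)/2 = 22×23/2 = 506/2 = 253

Σk = 253


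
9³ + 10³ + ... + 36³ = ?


Σₖ₌9^36 k³ = [36·37/2]² − [8·9/2]²
= 443556 − 1296 = 442260

Σk³ = 442260


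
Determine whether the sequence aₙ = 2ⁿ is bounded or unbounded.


aₙ = 2ⁿ → as n→∞, aₙ→∞ (since base 2 > 1)
No finite upper bound exists
The sequence is UNBOUNDED

Unbounded (aₙ → ∞ as n → ∞)


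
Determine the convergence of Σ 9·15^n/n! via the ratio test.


aₙ = 9·15^n/n!
a_{n+1}/aₙ = 15^(n+1)/(n+1)! × n!/15^n  (constant 9 cancels)
= 15/(n+1)
L = lim(n→∞) 15/(n+1) = 0
L < 1 → series CONVERGES

Converges (ratio test: L = 0 < 1)


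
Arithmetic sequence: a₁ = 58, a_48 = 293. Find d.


d = (aₙ - a₁)/(n-1)
= (293 - 58)/(48-1)
= 235/47 = 5

d = 5


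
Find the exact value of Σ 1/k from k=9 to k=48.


Σₖ₌9^48 1/k = 1/9 + 1/10 + 1/11 + ... + 1/48
= 770750091290411102693/442720643463713815200
≈ 1.7409

Sum = 770750091290411102693/442720643463713815200 ≈ 1.7409


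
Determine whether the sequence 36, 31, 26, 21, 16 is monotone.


Differences: -5, -5, -5, -5
All differences < 0 → strictly DECREASING

Monotonically decreasing


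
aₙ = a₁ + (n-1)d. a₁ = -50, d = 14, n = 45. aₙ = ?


aₙ = a₁ + (n-1)d
= -50 + (45-1)×14
= -50 + 616
= 566

a_45 = 566


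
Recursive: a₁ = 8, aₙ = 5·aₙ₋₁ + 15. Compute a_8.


Computing step by step:
a_1 = 8
a_2 = 55
a_3 = 290
a_4 = 1465
a_5 = 7340
a_6 = 36715
a_7 = 183590
a_8 = 917965


a_8 = 917965


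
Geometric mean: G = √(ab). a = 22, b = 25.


GM = √(22×25) = √550 = 23.4521

GM = 23.4521


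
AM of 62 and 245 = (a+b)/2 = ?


AM = (62 + 245)/2 = 307/2 = 153.5

AM = 153.5


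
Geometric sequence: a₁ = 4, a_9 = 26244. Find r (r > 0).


r^(n-1) = aₙ/a₁
r^8 = 26244/4 = 6561
r = 6561^(1/8)
= ±3; taking r > 0 gives r = 3

r = 3


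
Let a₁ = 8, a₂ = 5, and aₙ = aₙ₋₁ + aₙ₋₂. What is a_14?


Computing iteratively: 8, 5, 13, 18, 31, 49, 80, 129, 209, 338, 547, 885, ...
a_14 = 2317

a_14 = 2317


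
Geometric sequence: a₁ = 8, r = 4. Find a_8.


aₙ = a₁·r^(n-1)
= 8×4^7
= 8×16384
= 131072

a_8 = 131072


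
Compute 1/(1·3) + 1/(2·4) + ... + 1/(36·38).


1/(k(k+2)) = (1/2)·(1/k - 1/(k+2)) (partial fractions)
Telescoping: Σ = (1/2)·(1 + 1/2 - 1/37 - 1/38) = 1017/1406

Sum = 1017/1406


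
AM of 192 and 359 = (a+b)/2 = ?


AM = (192 + 359)/2 = 551/2 = 275.5

AM = 275.5


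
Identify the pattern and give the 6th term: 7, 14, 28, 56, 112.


Pattern: geometric (r=2)
Terms: 7, 14, 28, 56, 112
Next term = 224

Next term = 224


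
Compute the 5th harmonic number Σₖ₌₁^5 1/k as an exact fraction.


H_5 = 1/1 + 1/2 + 1/3 + 1/4 + 1/5
= 137/60
≈ 2.2833

H_5 = 137/60 ≈ 2.2833


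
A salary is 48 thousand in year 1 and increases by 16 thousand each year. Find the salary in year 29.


aₙ = a₁ + (n-1)d
= 48 + (29-1)×16
= 48 + 448
= 496

a_29 = 496


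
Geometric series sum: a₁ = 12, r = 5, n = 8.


Sₙ = 12×(5^8 - 1)/(5 - 1)
= 12×(390625 - 1)/4
= 12×390624/4
= 1171872

S_8 = 1171872


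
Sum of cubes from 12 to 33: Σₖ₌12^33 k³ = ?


Σₖ₌12^33 k³ = [33·34/2]² − [11·12/2]²
= 314721 − 4356 = 310365

Σk³ = 310365


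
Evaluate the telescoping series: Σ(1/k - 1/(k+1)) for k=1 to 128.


Telescoping: adjacent terms cancel.
= 1/1 - 1/129
= 1 - 1/129 = 128/129

Sum = 128/129


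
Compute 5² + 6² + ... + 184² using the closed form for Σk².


Σₖ₌5^184 k² = Σₖ₌₁^184 k² − Σₖ₌₁^4 k²
= 184·185·369/6 − 4·5·9/6
= 2093460 − 30 = 2093430

Σk² = 2093430


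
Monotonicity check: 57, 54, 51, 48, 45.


Differences: -3, -3, -3, -3
All differences < 0 → strictly DECREASING

Monotonically decreasing


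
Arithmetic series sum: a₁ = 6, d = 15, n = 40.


aₙ = 6 + (40-1)×15 = 591
Sₙ = n(a₁+aₙ)/2 = 40×(6+591)/2
= 40×597/2 = 11940

S_40 = 11940


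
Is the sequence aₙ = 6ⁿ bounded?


aₙ = 6ⁿ → as n→∞, aₙ→∞ (since base 6 > 1)
No finite upper bound exists
The sequence is UNBOUNDED

Unbounded (aₙ → ∞ as n → ∞)


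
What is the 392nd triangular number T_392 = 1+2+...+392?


n(n+1)/2 = 392×393/2 = 154056/2 = 77028

Σk = 77028


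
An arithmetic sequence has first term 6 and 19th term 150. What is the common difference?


d = (aₙ - a₁)/(n-1)
= (150 - 6)/(19-1)
= 144/18 = 8

d = 8


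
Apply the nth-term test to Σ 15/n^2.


lim(n→∞) 15/n^2 = 0
lim aₙ = 0 → nth-term test is INCONCLUSIVE
(Need other tests; this is actually a convergent p-series with p=2 > 1)

Inconclusive (lim aₙ = 0; need another test)


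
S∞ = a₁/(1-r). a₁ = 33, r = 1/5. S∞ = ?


S∞ = a₁/(1-r) = 33/(1 - 1/5)
= 33/(4/5)
= 165/4

S∞ = 165/4


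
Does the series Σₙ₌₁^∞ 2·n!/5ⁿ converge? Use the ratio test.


aₙ = 2·n!/5^n
a_{n+1}/aₙ = (n+1)!/5^(n+1) × 5^n/n!  (constant 2 cancels)
= (n+1)/5
L = lim(n→∞) (n+1)/5 = ∞
L > 1 → series DIVERGES

Diverges (ratio test: L = ∞ > 1)


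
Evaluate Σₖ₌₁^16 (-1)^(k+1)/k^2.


S = 1 - 1/4 + 1/9 - 1/16 + 1/25 - 1/36 + 1/49 - 1/64 ± ...
= 0.8206
(Full series converges to +π²/12 ≈ +0.8225)

S_16 = 0.8206


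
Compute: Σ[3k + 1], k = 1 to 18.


Σ(3k+1) = 3·Σk + 1·n
= 3·171 + 1·18
= 513 + 18 = 531

Σ = 531


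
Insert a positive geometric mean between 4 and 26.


GM = √(4×26) = √104 = 10.198

GM = 10.198


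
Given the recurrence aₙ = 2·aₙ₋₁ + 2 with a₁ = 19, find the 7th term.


Computing step by step:
a_1 = 19
a_2 = 40
a_3 = 82
a_4 = 166
a_5 = 334
a_6 = 670
a_7 = 1342


a_7 = 1342


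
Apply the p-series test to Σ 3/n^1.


p-series test: Σ c/n^p converges if p > 1, diverges if p ≤ 1 (constant c > 0 doesn't affect convergence).
p = 1
1 ≤ 1 → DIVERGES

Diverges (p = 1 ≤ 1)


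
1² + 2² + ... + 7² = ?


n = 7
n(n+1)(2n+1)/6 = 7×8×15/6
= 840/6 = 140

Σk² = 140


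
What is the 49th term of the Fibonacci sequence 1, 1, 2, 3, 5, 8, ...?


Fibonacci sequence: 1, 1, 2, 3, 5, 8, 13, 21, 34, 55, 89, ...
F(49) = 7778742049

F(49) = 7778742049


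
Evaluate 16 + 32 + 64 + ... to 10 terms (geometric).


Sₙ = 16×(2^10 - 1)/(2 - 1)
= 16×(1024 - 1)/1
= 16×1023/1
= 16368

S_10 = 16368


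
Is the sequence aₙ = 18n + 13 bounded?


aₙ = 18n + 13 → as n→∞, aₙ→∞
No finite upper bound exists
The sequence is UNBOUNDED

Unbounded (aₙ → ∞ as n → ∞)


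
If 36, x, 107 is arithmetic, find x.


AM = (36 + 107)/2 = 143/2 = 71.5

AM = 71.5


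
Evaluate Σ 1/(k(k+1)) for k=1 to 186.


1/(k(k+1)) = 1/k - 1/(k+1) (partial fractions)
Telescoping: Σ = 1 - 1/187 = 186/187

Sum = 186/187


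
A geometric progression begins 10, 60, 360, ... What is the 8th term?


aₙ = a₁·r^(n-1)
= 10×6^7
= 10×279936
= 2799360

a_8 = 2799360


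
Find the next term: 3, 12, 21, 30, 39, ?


Pattern: arithmetic (d=9)
Terms: 3, 12, 21, 30, 39
Next term = 48

Next term = 48


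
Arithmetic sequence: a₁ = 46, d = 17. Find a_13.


aₙ = a₁ + (n-1)d
= 46 + (13-1)×17
= 46 + 204
= 250

a_13 = 250


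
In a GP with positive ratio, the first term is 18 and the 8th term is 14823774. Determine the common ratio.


r^(n-1) = aₙ/a₁
r^7 = 14823774/18 = 823543
r = 823543^(1/7)
= 7

r = 7


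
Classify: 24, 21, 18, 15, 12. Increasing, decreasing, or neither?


Differences: -3, -3, -3, -3
All differences < 0 → strictly DECREASING

Monotonically decreasing


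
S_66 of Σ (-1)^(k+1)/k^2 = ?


S = 1 - 1/4 + 1/9 - 1/16 + 1/25 - 1/36 + 1/49 - 1/64 ± ...
= 0.8224
(Full series converges to +π²/12 ≈ +0.8225)

S_66 = 0.8224


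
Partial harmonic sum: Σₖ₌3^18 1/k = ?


Σₖ₌3^18 1/k = 1/3 + 1/4 + 1/5 + ... + 1/18
= 8148181/4084080
≈ 1.9951

Sum = 8148181/4084080 ≈ 1.9951


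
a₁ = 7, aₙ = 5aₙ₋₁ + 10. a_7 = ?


Computing step by step:
a_1 = 7
a_2 = 45
a_3 = 235
a_4 = 1185
a_5 = 5935
a_6 = 29685
a_7 = 148435


a_7 = 148435


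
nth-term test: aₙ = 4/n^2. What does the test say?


lim(n→∞) 4/n^2 = 0
lim aₙ = 0 → nth-term test is INCONCLUSIVE
(Need other tests; this is actually a convergent p-series with p=2 > 1)

Inconclusive (lim aₙ = 0; need another test)


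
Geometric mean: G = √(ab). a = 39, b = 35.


GM = √(39×35) = √1365 = 36.9459

GM = 36.9459


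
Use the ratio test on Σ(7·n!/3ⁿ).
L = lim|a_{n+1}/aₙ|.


aₙ = 7·n!/3^n
a_{n+1}/aₙ = (n+1)!/3^(n+1) × 3^n/n!  (constant 7 cancels)
= (n+1)/3
L = lim(n→∞) (n+1)/3 = ∞
L > 1 → series DIVERGES

Diverges (ratio test: L = ∞ > 1)


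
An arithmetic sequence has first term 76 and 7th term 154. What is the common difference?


d = (aₙ - a₁)/(n-1)
= (154 - 76)/(7-1)
= 78/6 = 13

d = 13


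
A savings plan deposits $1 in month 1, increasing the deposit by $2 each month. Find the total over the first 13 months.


aₙ = 1 + (13-1)×2 = 25
Sₙ = n(a₁+aₙ)/2 = 13×(1+25)/2
= 13×26/2 = 169

S_13 = 169


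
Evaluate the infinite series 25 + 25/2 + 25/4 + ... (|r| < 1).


S∞ = a₁/(1-r) = 25/(1 - 1/2)
= 25/(1/2)
= 50

S∞ = 50


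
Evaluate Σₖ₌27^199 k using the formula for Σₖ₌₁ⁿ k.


Σₖ₌27^199 k = Σₖ₌₁^199 k − Σₖ₌₁^26 k
= 199·200/2 − 26·27/2
= 19900 − 351 = 19549

Σk = 19549


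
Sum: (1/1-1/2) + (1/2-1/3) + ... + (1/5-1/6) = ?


Telescoping: adjacent terms cancel.
= 1/1 - 1/6
= 1 - 1/6 = 5/6

Sum = 5/6


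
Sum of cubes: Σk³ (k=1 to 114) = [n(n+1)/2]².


n(n+1)/2 = 114×115/2 = 6555
Σk³ = 6555² = 42968025

Σk³ = 42968025


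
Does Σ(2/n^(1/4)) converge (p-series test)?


p-series test: Σ c/n^p converges if p > 1, diverges if p ≤ 1 (constant c > 0 doesn't affect convergence).
p = 1/4
1/4 ≤ 1 → DIVERGES

Diverges (p = 1/4 ≤ 1)


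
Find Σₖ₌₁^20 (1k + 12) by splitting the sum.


Σ(1k+12) = 1·Σk + 12·n
= 1·210 + 12·20
= 210 + 240 = 450

Σ = 450


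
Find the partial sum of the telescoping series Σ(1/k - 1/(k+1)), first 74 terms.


Telescoping: adjacent terms cancel.
= 1/1 - 1/75
= 1 - 1/75 = 74/75

Sum = 74/75


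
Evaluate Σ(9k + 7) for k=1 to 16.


Σ(9k+7) = 9·Σk + 7·n
= 9·136 + 7·16
= 1224 + 112 = 1336

Σ = 1336


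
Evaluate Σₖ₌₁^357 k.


n(n+1)/2 = 357×358/2 = 127806/2 = 63903

Σk = 63903


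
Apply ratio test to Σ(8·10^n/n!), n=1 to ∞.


aₙ = 8·10^n/n!
a_{n+1}/aₙ = 10^(n+1)/(n+1)! × n!/10^n  (constant 8 cancels)
= 10/(n+1)
L = lim(n→∞) 10/(n+1) = 0
L < 1 → series CONVERGES

Converges (ratio test: L = 0 < 1)


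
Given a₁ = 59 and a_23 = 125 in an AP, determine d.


d = (aₙ - a₁)/(n-1)
= (125 - 59)/(23-1)
= 66/22 = 3

d = 3


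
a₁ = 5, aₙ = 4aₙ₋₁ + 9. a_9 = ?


Computing step by step:
a_1 = 5
a_2 = 29
a_3 = 125
a_4 = 509
a_5 = 2045
a_6 = 8189
a_7 = 32765
a_8 = 131069
a_9 = 524285


a_9 = 524285


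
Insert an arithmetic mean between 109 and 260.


AM = (109 + 260)/2 = 369/2 = 184.5

AM = 184.5


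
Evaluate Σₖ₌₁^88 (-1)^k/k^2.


S = -1 + 1/4 - 1/9 + 1/16 - 1/25 + 1/36 - 1/49 + 1/64 ± ...
= -0.8224
(Full series converges to -π²/12 ≈ -0.8225)

S_88 = -0.8224


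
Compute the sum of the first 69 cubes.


n(n+1)/2 = 69×70/2 = 2415
Σk³ = 2415² = 5832225

Σk³ = 5832225


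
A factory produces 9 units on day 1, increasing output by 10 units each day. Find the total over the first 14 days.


aₙ = 9 + (14-1)×10 = 139
Sₙ = n(a₁+aₙ)/2 = 14×(9+139)/2
= 14×148/2 = 1036

S_14 = 1036


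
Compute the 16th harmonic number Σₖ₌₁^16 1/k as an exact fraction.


H_16 = 1/1 + 1/2 + 1/3 + ... + 1/16
= 2436559/720720
≈ 3.3807

H_16 = 2436559/720720 ≈ 3.3807


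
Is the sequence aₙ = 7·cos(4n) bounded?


For all n, -1 ≤ cos(4n) ≤ 1, so -7 ≤ 7·cos(4n) ≤ 7
Lower bound: -7, Upper bound: 7
The sequence IS bounded

Bounded (-7 ≤ aₙ ≤ 7)


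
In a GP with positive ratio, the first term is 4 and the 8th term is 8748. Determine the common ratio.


r^(n-1) = aₙ/a₁
r^7 = 8748/4 = 2187
r = 2187^(1/7)
= 3

r = 3


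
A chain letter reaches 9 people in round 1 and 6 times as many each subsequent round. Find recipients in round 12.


aₙ = a₁·r^(n-1)
= 9×6^11
= 9×362797056
= 3265173504

a_12 = 3265173504


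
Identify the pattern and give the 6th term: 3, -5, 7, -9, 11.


Pattern: alternating sign, magnitude arithmetic (d=2)
Terms: 3, -5, 7, -9, 11
Next term = -13

Next term = -13


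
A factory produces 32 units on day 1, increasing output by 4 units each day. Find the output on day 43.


aₙ = a₁ + (n-1)d
= 32 + (43-1)×4
= 32 + 168
= 200

a_43 = 200


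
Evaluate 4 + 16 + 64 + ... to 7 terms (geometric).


Sₙ = 4×(4^7 - 1)/(4 - 1)
= 4×(16384 - 1)/3
= 4×16383/3
= 21844

S_7 = 21844


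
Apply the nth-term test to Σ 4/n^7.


lim(n→∞) 4/n^7 = 0
lim aₙ = 0 → nth-term test is INCONCLUSIVE
(Need other tests; this is actually a convergent p-series with p=7 > 1)

Inconclusive (lim aₙ = 0; need another test)


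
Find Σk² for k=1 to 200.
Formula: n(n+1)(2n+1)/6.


n = 200
n(n+1)(2n+1)/6 = 200×201×401/6
= 16120200/6 = 2686700

Σk² = 2686700


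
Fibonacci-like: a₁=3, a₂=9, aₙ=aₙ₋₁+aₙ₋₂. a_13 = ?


Computing iteratively: 3, 9, 12, 21, 33, 54, 87, 141, 228, 369, 597, 966, ...
a_13 = 1563

a_13 = 1563


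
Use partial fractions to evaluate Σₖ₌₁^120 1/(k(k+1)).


1/(k(k+1)) = 1/k - 1/(k+1) (partial fractions)
Telescoping: Σ = 1 - 1/121 = 120/121

Sum = 120/121


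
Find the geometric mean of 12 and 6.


GM = √(12×6) = √72 = 8.4853

GM = 8.4853


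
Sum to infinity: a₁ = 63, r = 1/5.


S∞ = a₁/(1-r) = 63/(1 - 1/5)
= 63/(4/5)
= 315/4

S∞ = 315/4


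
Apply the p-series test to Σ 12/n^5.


p-series test: Σ c/n^p converges if p > 1, diverges if p ≤ 1 (constant c > 0 doesn't affect convergence).
p = 5
5 > 1 → CONVERGES

Converges (p = 5 > 1)


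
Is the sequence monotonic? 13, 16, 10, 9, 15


Differences: 3, -6, -1, 6
Difference at position 1 is +3 (> 0) but position 2 is -6 (< 0) — sequence both rises and falls
→ NOT monotonic

Not monotonic


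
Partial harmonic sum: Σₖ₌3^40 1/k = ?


Σₖ₌3^40 1/k = 1/3 + 1/4 + 1/5 + ... + 1/40
= 1349596818867013/485721041551200
≈ 2.7785

Sum = 1349596818867013/485721041551200 ≈ 2.7785


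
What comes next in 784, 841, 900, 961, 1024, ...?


Pattern: perfect squares: n²
Terms: 784, 841, 900, 961, 1024
Next term = 1089

Next term = 1089


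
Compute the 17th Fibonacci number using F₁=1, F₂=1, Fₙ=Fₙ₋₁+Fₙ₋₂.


Fibonacci sequence: 1, 1, 2, 3, 5, 8, 13, 21, 34, 55, 89, ...
F(17) = 1597

F(17) = 1597


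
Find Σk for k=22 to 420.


Σₖ₌22^420 k = Σₖ₌₁^420 k − Σₖ₌₁^21 k
= 420·421/2 − 21·22/2
= 88410 − 231 = 88179

Σk = 88179


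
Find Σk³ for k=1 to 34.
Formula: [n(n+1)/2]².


n(n+1)/2 = 34×35/2 = 595
Σk³ = 595² = 354025

Σk³ = 354025


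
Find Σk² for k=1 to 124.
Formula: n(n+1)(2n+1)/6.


n = 124
n(n+1)(2n+1)/6 = 124×125×249/6
= 3859500/6 = 643250

Σk² = 643250


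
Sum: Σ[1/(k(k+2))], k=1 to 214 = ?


1/(k(k+2)) = (1/2)·(1/k - 1/(k+2)) (partial fractions)
Telescoping: Σ = (1/2)·(1 + 1/2 - 1/215 - 1/216) = 69229/92880

Sum = 69229/92880


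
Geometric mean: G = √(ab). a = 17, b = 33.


GM = √(17×33) = √561 = 23.6854

GM = 23.6854


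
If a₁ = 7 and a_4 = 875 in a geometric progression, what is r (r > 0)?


r^(n-1) = aₙ/a₁
r^3 = 875/7 = 125
r = 125^(1/3)
= 5

r = 5


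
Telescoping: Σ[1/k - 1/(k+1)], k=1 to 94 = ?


Telescoping: adjacent terms cancel.
= 1/1 - 1/95
= 1 - 1/95 = 94/95

Sum = 94/95


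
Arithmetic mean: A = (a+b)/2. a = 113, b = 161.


AM = (113 + 161)/2 = 274/2 = 137

AM = 137


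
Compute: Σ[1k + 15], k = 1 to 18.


Σ(1k+15) = 1·Σk + 15·n
= 1·171 + 15·18
= 171 + 270 = 441

Σ = 441


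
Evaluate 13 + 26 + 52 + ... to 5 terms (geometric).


Sₙ = 13×(2^5 - 1)/(2 - 1)
= 13×(32 - 1)/1
= 13×31/1
= 403

S_5 = 403


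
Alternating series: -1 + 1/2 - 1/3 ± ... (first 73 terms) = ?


S = -1 + 1/2 - 1/3 + 1/4 - 1/5 + 1/6 - 1/7 + 1/8 ± ...
= -0.6999
(Full series converges to -ln(2) ≈ -0.6931)

S_73 = -0.6999


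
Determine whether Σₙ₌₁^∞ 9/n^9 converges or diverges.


p-series test: Σ c/n^p converges if p > 1, diverges if p ≤ 1 (constant c > 0 doesn't affect convergence).
p = 9
9 > 1 → CONVERGES

Converges (p = 9 > 1)


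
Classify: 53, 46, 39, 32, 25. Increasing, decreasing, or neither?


Differences: -7, -7, -7, -7
All differences < 0 → strictly DECREASING

Monotonically decreasing


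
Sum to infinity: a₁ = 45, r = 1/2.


S∞ = a₁/(1-r) = 45/(1 - 1/2)
= 45/(1/2)
= 90

S∞ = 90


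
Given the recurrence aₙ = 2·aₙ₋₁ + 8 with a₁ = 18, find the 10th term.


Computing step by step:
a_1 = 18
a_2 = 44
a_3 = 96
a_4 = 200
a_5 = 408
a_6 = 824
a_7 = 1656
a_8 = 3320
a_9 = 6648
a_10 = 13304


a_10 = 13304


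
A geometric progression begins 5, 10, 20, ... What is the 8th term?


aₙ = a₁·r^(n-1)
= 5×2^7
= 5×128
= 640

a_8 = 640


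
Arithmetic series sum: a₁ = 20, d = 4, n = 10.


aₙ = 20 + (10-1)×4 = 56
Sₙ = n(a₁+aₙ)/2 = 10×(20+56)/2
= 10×76/2 = 380

S_10 = 380


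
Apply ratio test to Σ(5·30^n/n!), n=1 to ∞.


aₙ = 5·30^n/n!
a_{n+1}/aₙ = 30^(n+1)/(n+1)! × n!/30^n  (constant 5 cancels)
= 30/(n+1)
L = lim(n→∞) 30/(n+1) = 0
L < 1 → series CONVERGES

Converges (ratio test: L = 0 < 1)


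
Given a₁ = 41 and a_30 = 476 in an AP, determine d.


d = (aₙ - a₁)/(n-1)
= (476 - 41)/(30-1)
= 435/29 = 15

d = 15


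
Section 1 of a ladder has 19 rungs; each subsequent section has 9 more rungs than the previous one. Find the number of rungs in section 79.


aₙ = a₁ + (n-1)d
= 19 + (79-1)×9
= 19 + 702
= 721

a_79 = 721


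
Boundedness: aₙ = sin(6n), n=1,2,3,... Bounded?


For all n, -1 ≤ sin(6n) ≤ 1, so -1 ≤ sin(6n) ≤ 1
Lower bound: -1, Upper bound: 1
The sequence IS bounded

Bounded (-1 ≤ aₙ ≤ 1)


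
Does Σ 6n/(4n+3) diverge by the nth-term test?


lim(n→∞) 6n/(4n+3) = 6/4 = 3/2  (divide numerator and denominator by n)
lim aₙ = 3/2 ≠ 0 → series DIVERGES

Diverges (lim aₙ = 3/2 ≠ 0)


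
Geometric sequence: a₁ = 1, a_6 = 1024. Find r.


r^(n-1) = aₙ/a₁
r^5 = 1024/1 = 1024
r = 1024^(1/5)
= 4

r = 4


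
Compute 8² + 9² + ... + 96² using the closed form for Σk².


Σₖ₌8^96 k² = Σₖ₌₁^96 k² − Σₖ₌₁^7 k²
= 96·97·193/6 − 7·8·15/6
= 299536 − 140 = 299396

Σk² = 299396


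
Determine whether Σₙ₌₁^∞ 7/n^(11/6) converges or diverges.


p-series test: Σ c/n^p converges if p > 1, diverges if p ≤ 1 (constant c > 0 doesn't affect convergence).
p = 11/6
11/6 > 1 → CONVERGES

Converges (p = 11/6 > 1)


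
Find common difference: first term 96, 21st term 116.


d = (aₙ - a₁)/(n-1)
= (116 - 96)/(21-1)
= 20/20 = 1

d = 1


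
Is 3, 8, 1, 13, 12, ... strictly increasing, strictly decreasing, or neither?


Differences: 5, -7, 12, -1
Difference at position 1 is +5 (> 0) but position 2 is -7 (< 0) — sequence both rises and falls
→ NOT monotonic

Not monotonic


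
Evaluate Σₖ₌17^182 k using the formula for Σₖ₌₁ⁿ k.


Σₖ₌17^182 k = Σₖ₌₁^182 k − Σₖ₌₁^16 k
= 182·183/2 − 16·17/2
= 16653 − 136 = 16517

Σk = 16517


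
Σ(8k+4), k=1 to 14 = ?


Σ(8k+4) = 8·Σk + 4·n
= 8·105 + 4·14
= 840 + 56 = 896

Σ = 896


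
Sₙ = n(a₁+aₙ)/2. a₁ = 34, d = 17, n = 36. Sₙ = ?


aₙ = 34 + (36-1)×17 = 629
Sₙ = n(a₁+aₙ)/2 = 36×(34+629)/2
= 36×663/2 = 11934

S_36 = 11934


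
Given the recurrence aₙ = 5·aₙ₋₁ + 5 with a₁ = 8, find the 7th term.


Computing step by step:
a_1 = 8
a_2 = 45
a_3 = 230
a_4 = 1155
a_5 = 5780
a_6 = 28905
a_7 = 144530


a_7 = 144530


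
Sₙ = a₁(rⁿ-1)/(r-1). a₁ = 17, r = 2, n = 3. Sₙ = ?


Sₙ = 17×(2^3 - 1)/(2 - 1)
= 17×(8 - 1)/1
= 17×7/1
= 119

S_3 = 119


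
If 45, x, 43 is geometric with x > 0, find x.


GM = √(45×43) = √1935 = 43.9886

GM = 43.9886


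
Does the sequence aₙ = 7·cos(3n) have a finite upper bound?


For all n, -1 ≤ cos(3n) ≤ 1, so -7 ≤ 7·cos(3n) ≤ 7
Lower bound: -7, Upper bound: 7
The sequence IS bounded

Bounded (-7 ≤ aₙ ≤ 7)


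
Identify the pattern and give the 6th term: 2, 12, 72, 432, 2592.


Pattern: geometric (r=6)
Terms: 2, 12, 72, 432, 2592
Next term = 15552

Next term = 15552


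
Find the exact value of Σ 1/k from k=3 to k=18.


Σₖ₌3^18 1/k = 1/3 + 1/4 + 1/5 + ... + 1/18
= 8148181/4084080
≈ 1.9951

Sum = 8148181/4084080 ≈ 1.9951


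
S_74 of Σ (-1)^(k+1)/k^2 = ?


S = 1 - 1/4 + 1/9 - 1/16 + 1/25 - 1/36 + 1/49 - 1/64 ± ...
= 0.8224
(Full series converges to +π²/12 ≈ +0.8225)

S_74 = 0.8224


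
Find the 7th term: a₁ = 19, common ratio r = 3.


aₙ = a₁·r^(n-1)
= 19×3^6
= 19×729
= 13851

a_7 = 13851


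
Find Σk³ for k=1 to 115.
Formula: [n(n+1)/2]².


n(n+1)/2 = 115×116/2 = 6670
Σk³ = 6670² = 44488900

Σk³ = 44488900


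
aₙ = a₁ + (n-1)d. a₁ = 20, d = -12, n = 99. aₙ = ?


aₙ = a₁ + (n-1)d
= 20 + (99-1)×-12
= 20 - 1176
= -1156

a_99 = -1156


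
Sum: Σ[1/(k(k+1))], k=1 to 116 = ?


1/(k(k+1)) = 1/k - 1/(k+1) (partial fractions)
Telescoping: Σ = 1 - 1/117 = 116/117

Sum = 116/117


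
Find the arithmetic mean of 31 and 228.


AM = (31 + 228)/2 = 259/2 = 129.5

AM = 129.5


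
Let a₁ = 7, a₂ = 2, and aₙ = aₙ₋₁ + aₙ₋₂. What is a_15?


Computing iteratively: 7, 2, 9, 11, 20, 31, 51, 82, 133, 215, 348, 563, ...
a_15 = 2385

a_15 = 2385
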